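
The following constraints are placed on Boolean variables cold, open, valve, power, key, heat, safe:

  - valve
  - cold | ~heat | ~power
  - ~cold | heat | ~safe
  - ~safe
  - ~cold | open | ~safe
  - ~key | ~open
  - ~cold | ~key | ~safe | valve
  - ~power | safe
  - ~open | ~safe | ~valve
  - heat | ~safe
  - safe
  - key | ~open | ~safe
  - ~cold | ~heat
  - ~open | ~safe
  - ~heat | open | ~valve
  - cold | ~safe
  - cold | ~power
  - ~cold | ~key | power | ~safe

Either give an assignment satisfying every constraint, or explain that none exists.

Unsatisfiable

Case safe = True:
  Clause (~safe) is falsified — contradiction.
Case safe = False:
  Clause (safe) is falsified — contradiction.
Both cases fail, so the formula is unsatisfiable.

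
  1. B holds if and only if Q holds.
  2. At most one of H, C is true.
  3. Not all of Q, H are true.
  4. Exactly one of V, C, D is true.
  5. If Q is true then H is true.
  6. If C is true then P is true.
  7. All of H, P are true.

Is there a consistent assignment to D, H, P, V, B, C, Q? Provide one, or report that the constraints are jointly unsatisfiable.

D = False, H = True, P = True, V = True, B = False, C = False, Q = False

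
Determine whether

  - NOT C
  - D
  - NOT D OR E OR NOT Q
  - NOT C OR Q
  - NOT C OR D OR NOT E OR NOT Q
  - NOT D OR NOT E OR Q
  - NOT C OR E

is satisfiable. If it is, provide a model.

Q: True, E: True, C: False, D: True

Unit clause (NOT C) forces C = False.
Unit clause (D) forces D = True.
Set Q = True.
  then (NOT D OR E OR NOT Q) forces E = True.
Check each clause:
  (NOT C): NOT C holds.
  (D): D holds.
  (NOT D OR E OR NOT Q): E holds.
  (NOT C OR Q): NOT C holds.
  (NOT C OR D OR NOT E OR NOT Q): NOT C holds.
  (NOT D OR NOT E OR Q): Q holds.
  (NOT C OR E): NOT C holds.
All clauses satisfied.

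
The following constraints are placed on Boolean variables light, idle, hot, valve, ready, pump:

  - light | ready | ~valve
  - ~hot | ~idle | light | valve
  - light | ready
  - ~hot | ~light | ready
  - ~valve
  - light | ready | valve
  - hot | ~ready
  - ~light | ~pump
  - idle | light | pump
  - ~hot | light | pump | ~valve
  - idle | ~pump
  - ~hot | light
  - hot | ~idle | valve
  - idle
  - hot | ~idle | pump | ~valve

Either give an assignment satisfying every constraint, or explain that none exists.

Unit clause (~valve) forces valve = False.
Unit clause (idle) forces idle = True.
In (hot | ~idle | valve) only hot is left, so hot = True.
In (~hot | ~idle | light | valve) only light is left, so light = True.
In (~hot | ~light | ready) only ready is left, so ready = True.
In (~light | ~pump) only ~pump is left, so pump = False.
All clauses satisfied.

light = True, idle = True, hot = True, valve = False, ready = True, pump = False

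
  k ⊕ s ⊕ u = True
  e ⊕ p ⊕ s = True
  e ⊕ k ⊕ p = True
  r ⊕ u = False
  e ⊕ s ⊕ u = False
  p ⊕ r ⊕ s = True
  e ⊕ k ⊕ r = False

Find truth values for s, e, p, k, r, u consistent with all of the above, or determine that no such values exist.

s: False, e: True, p: False, k: False, r: True, u: True

k ⊕ s ⊕ u = F ⊕ F ⊕ T = True ✓
e ⊕ p ⊕ s = T ⊕ F ⊕ F = True ✓
e ⊕ k ⊕ p = T ⊕ F ⊕ F = True ✓
r ⊕ u = T ⊕ T = False ✓
e ⊕ s ⊕ u = T ⊕ F ⊕ T = False ✓
p ⊕ r ⊕ s = F ⊕ T ⊕ F = True ✓
e ⊕ k ⊕ r = T ⊕ F ⊕ T = False ✓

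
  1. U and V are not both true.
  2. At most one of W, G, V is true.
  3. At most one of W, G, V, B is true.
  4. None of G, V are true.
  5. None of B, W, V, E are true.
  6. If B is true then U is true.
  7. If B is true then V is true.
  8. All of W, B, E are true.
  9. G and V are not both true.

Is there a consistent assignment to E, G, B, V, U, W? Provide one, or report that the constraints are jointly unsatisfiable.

No satisfying assignment exists.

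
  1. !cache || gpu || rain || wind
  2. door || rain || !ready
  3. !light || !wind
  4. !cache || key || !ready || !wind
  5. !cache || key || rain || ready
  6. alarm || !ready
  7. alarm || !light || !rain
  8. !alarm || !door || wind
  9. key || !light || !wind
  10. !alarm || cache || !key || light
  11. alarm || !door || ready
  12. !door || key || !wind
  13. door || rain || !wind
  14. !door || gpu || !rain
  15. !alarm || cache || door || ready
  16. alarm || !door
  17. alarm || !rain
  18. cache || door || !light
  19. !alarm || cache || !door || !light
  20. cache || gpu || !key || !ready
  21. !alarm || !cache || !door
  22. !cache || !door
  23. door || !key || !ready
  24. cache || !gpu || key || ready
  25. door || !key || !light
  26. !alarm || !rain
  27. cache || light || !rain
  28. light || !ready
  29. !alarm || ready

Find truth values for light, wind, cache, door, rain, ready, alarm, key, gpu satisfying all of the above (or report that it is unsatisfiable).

Set light = False.
  then (light || !ready) forces ready = False.
  then (!alarm || ready) forces alarm = False.
  then (alarm || !door || ready) forces door = False.
  then (alarm || !rain) forces rain = False.
  then (door || rain || !wind) forces wind = False.
Set cache = False.
Set key = True.
Set gpu = False.
All clauses satisfied.

light=F; wind=F; cache=F; door=F; rain=F; ready=F; alarm=F; key=T; gpu=F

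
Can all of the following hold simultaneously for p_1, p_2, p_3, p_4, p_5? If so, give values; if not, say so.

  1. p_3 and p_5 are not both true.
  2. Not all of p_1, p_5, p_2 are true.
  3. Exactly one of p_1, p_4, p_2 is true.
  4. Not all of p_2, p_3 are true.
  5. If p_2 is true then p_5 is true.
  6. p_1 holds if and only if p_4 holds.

p_1=F, p_2=T, p_3=F, p_4=F, p_5=T

  (1) p_3=F, p_5=T — not both ✓
  (2) {p_1, p_5, p_2}: 2/3 true — not all ✓
  (3) {p_1, p_4, p_2}: 1 true — exactly one ✓
  (4) {p_2, p_3}: 1/2 true — not all ✓
  (5) p_2=T ⇒ p_5: T ✓
  (6) p_1=F, p_4=F — same ✓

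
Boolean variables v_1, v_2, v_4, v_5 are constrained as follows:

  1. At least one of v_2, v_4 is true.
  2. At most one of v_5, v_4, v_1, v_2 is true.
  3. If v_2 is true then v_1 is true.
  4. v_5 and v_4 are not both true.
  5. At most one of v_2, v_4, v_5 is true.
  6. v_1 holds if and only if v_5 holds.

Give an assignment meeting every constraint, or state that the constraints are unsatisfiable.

v_1 = False, v_2 = False, v_4 = True, v_5 = False

  (1) {v_2, v_4}: 1 true — at least one ✓
  (2) {v_5, v_4, v_1, v_2}: 1 true — at most one ✓
  (3) v_2=F ⇒ v_1: vacuous ✓
  (4) v_5=F, v_4=T — not both ✓
  (5) {v_2, v_4, v_5}: 1 true — at most one ✓
  (6) v_1=F, v_5=F — same ✓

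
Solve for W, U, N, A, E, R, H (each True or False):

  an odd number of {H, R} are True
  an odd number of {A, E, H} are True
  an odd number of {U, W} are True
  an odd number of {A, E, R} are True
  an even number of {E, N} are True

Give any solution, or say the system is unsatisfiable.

Adding constraints 1, 2, 4 mod 2: every variable appears an even number of times on the left, so the left side is 0.
But the right sides sum to 1 (mod 2). 0 ≠ 1 — the system is inconsistent.

UNSATISFIABLE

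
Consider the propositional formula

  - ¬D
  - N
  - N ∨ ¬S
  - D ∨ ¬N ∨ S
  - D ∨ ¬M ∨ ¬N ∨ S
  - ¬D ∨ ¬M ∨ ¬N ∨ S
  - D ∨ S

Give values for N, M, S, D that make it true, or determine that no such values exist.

Unit clause (¬D) forces D = False.
Unit clause (N) forces N = True.
In (D ∨ ¬N ∨ S) only S is left, so S = True.
Set M = False.
Check each clause:
  (¬D): ¬D holds.
  (N): N holds.
  (N ∨ ¬S): N holds.
  (D ∨ ¬N ∨ S): S holds.
  (D ∨ ¬M ∨ ¬N ∨ S): ¬M holds.
  (¬D ∨ ¬M ∨ ¬N ∨ S): ¬D holds.
  (D ∨ S): S holds.
All clauses satisfied.

N = True; M = False; S = True; D = False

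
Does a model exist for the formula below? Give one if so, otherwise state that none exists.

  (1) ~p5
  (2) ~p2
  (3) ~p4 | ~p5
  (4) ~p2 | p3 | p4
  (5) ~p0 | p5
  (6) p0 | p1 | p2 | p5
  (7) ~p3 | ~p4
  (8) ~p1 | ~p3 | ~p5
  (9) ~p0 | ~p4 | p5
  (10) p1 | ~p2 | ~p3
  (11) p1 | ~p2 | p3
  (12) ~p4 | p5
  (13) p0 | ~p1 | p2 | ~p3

Unit clause (~p5) forces p5 = False.
Unit clause (~p2) forces p2 = False.
In (~p0 | p5) only ~p0 is left, so p0 = False.
In (p0 | p1 | p2 | p5) only p1 is left, so p1 = True.
In (~p4 | p5) only ~p4 is left, so p4 = False.
In (p0 | ~p1 | p2 | ~p3) only ~p3 is left, so p3 = False.
All clauses satisfied.

p0: False, p1: True, p2: False, p3: False, p4: False, p5: False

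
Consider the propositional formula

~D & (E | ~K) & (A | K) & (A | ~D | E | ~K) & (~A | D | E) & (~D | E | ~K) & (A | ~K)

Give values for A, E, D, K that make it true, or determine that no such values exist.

A = True, E = True, D = False, K = False

Unit clause (~D) forces D = False.
Try A = False:
  (A | K) forces K = True.
  clause (A | ~K) is falsified — backtrack.
So A = True.
  then (~A | D | E) forces E = True.
Set K = False.
All clauses satisfied.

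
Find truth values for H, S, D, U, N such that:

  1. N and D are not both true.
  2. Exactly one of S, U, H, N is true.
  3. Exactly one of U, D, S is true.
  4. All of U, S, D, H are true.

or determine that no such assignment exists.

Case H = True:
  (2) with H=T forces S = False.
  Constraint (4) is violated (S=F) — contradiction.
Case H = False:
  Constraint (4) is violated (H=F) — contradiction.
Both cases fail — unsatisfiable.

No satisfying assignment exists.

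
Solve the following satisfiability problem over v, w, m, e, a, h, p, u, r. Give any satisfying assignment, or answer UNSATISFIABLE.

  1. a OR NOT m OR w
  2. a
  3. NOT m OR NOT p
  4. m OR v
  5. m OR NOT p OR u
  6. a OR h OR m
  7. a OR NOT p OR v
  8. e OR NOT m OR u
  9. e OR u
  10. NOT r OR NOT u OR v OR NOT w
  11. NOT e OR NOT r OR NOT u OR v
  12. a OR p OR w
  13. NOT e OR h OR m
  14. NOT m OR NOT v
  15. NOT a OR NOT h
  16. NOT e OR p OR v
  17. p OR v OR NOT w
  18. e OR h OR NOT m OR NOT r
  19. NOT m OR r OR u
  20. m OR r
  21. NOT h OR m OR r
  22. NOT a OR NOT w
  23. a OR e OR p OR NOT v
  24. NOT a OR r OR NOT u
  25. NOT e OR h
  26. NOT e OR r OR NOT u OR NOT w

v=T, w=F, m=F, e=F, a=T, h=F, p=T, u=T, r=T

Unit clause (a) forces a = True.
In (NOT a OR NOT h) only NOT h is left, so h = False.
In (NOT a OR NOT w) only NOT w is left, so w = False.
In (NOT e OR h) only NOT e is left, so e = False.
In (e OR u) only u is left, so u = True.
In (NOT a OR r OR NOT u) only r is left, so r = True.
In (e OR h OR NOT m OR NOT r) only NOT m is left, so m = False.
In (m OR v) only v is left, so v = True.
Set p = True.
All clauses satisfied.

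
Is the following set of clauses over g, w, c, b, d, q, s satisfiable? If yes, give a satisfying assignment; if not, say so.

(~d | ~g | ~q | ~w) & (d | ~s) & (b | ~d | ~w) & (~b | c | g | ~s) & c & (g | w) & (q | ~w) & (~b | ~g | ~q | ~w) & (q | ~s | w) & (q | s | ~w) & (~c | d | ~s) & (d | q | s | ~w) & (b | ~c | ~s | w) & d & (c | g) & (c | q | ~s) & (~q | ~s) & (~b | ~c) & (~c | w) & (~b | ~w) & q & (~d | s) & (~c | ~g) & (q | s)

Case c = True:
  (d) forces d = True.
  (~b | ~c) forces b = False.
  (b | ~d | ~w) forces w = False.
  Clause (~c | w) is falsified — contradiction.
Case c = False:
  Clause (c) is falsified — contradiction.
Both cases fail, so the formula is unsatisfiable.

UNSATISFIABLE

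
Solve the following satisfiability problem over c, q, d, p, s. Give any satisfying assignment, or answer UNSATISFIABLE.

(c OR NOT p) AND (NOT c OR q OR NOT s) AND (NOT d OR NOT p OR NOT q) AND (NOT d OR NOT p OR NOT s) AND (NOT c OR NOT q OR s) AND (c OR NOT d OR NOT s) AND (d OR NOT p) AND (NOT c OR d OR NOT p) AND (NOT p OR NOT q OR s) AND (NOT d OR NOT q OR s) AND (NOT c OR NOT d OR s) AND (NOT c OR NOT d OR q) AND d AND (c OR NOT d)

Unit clause (d) forces d = True.
In (c OR NOT d) only c is left, so c = True.
In (NOT c OR NOT d OR s) only s is left, so s = True.
In (NOT c OR NOT d OR q) only q is left, so q = True.
In (NOT d OR NOT p OR NOT q) only NOT p is left, so p = False.
All clauses satisfied.

c=T, q=T, d=T, p=F, s=T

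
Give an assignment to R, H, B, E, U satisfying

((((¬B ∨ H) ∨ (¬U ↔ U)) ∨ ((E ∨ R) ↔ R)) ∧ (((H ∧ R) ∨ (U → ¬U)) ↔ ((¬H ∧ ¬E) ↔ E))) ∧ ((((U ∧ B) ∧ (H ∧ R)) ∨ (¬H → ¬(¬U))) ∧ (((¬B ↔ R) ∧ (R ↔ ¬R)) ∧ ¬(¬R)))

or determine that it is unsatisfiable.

UNSATISFIABLE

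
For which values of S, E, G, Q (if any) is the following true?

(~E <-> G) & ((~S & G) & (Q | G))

S = False, E = False, G = True, Q = False

  ~E <-> G = True
    ~E = True
  (~S & G) & (Q | G) = True
    ~S & G = True
      ~S = True
    Q | G = True
Both conjuncts True, so the formula holds.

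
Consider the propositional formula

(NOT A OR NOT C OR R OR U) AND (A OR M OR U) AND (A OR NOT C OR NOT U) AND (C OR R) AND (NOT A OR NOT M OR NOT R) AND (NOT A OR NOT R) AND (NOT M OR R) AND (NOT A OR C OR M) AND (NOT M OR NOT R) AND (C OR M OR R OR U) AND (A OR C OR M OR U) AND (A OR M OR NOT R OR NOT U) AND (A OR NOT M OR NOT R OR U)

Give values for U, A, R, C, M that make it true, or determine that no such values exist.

U=T, A=T, R=F, C=T, M=F

Set U = True.
Set A = True.
  then (NOT A OR NOT R) forces R = False.
  then (NOT M OR R) forces M = False.
  then (NOT A OR C OR M) forces C = True.
All clauses satisfied.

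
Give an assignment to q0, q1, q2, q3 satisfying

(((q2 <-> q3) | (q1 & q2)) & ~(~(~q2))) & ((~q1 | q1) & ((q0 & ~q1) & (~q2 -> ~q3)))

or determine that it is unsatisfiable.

q0 = True; q1 = False; q2 = False; q3 = False

  ((q2 <-> q3) | (q1 & q2)) & ~(~(~q2)) = True
    (q2 <-> q3) | (q1 & q2) = True
      q2 <-> q3 = True
      q1 & q2 = False
    ~(~(~q2)) = True
      ~(~q2) = False
        ~q2 = True
  (~q1 | q1) & ((q0 & ~q1) & (~q2 -> ~q3)) = True
    ~q1 | q1 = True
      ~q1 = True
    (q0 & ~q1) & (~q2 -> ~q3) = True
      q0 & ~q1 = True
        ~q1 = True
      ~q2 -> ~q3 = True
        ~q2 = True
        ~q3 = True
Both conjuncts True, so the formula holds.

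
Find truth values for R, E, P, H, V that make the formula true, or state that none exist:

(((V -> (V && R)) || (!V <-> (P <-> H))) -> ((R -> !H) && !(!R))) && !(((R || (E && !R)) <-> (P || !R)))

R: True, E: False, P: False, H: False, V: False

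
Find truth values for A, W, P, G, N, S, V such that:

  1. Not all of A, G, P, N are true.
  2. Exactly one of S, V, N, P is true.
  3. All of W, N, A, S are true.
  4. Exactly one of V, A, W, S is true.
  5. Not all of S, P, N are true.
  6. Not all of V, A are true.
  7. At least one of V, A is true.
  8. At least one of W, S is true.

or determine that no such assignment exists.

UNSATISFIABLE

Case A = True:
  (3) forces W = True.
  Constraint (4) is violated (A=T, W=T) — contradiction.
Case A = False:
  Constraint (3) is violated (A=F) — contradiction.
Both cases fail — unsatisfiable.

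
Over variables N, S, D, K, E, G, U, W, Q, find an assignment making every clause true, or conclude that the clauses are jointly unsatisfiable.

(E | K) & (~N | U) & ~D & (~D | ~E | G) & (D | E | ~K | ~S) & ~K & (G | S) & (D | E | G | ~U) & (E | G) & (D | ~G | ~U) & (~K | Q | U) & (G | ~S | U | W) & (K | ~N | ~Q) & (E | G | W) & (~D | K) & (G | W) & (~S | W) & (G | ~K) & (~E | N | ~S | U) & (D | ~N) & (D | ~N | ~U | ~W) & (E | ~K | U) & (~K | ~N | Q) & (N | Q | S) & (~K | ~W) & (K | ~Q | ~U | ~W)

Unit clause (~D) forces D = False.
Unit clause (~K) forces K = False.
In (D | ~N) only ~N is left, so N = False.
In (E | K) only E is left, so E = True.
Set S = False.
  then (G | S) forces G = True.
  then (D | ~G | ~U) forces U = False.
  then (N | Q | S) forces Q = True.
Set W = True.
All clauses satisfied.

N = False; S = False; D = False; K = False; E = True; G = True; U = False; W = True; Q = True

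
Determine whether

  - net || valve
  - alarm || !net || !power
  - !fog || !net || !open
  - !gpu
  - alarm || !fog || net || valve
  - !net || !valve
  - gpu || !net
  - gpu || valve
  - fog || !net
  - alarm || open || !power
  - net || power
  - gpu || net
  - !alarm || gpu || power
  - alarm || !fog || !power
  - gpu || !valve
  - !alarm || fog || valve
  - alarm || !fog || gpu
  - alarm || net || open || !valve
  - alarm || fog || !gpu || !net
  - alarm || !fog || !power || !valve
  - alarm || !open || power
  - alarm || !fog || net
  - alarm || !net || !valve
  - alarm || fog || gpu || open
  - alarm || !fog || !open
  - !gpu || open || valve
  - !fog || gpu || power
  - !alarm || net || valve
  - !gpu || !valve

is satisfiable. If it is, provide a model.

No satisfying assignment exists.

Case gpu = True:
  Clause (!gpu) is falsified — contradiction.
Case gpu = False:
  (gpu || !net) forces net = False.
  Clause (gpu || net) is falsified — contradiction.
Both cases fail, so the formula is unsatisfiable.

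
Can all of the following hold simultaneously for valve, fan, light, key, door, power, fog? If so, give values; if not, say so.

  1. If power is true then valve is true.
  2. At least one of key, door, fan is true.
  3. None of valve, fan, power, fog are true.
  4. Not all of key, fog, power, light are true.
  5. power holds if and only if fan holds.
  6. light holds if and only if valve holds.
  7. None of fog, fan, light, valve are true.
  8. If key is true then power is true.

valve=F, fan=F, light=F, key=F, door=T, power=F, fog=F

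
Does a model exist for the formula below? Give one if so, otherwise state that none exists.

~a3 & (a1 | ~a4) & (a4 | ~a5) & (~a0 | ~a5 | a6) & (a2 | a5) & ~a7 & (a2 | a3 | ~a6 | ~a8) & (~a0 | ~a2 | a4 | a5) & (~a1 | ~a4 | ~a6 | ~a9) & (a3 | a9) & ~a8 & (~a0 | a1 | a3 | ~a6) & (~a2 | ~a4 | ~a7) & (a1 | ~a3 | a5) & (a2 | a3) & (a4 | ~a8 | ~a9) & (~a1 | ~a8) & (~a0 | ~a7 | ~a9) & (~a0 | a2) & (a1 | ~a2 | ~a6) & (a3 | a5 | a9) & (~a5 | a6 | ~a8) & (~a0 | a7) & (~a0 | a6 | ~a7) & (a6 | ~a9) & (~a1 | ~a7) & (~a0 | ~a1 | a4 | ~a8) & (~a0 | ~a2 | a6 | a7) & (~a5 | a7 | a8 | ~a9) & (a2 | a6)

a0=F; a1=T; a2=T; a3=F; a4=F; a5=F; a6=T; a7=F; a8=F; a9=T

Unit clause (~a3) forces a3 = False.
Unit clause (~a7) forces a7 = False.
In (a3 | a9) only a9 is left, so a9 = True.
Unit clause (~a8) forces a8 = False.
In (a2 | a3) only a2 is left, so a2 = True.
In (~a0 | a7) only ~a0 is left, so a0 = False.
In (a6 | ~a9) only a6 is left, so a6 = True.
In (~a5 | a7 | a8 | ~a9) only ~a5 is left, so a5 = False.
In (a1 | ~a2 | ~a6) only a1 is left, so a1 = True.
In (~a1 | ~a4 | ~a6 | ~a9) only ~a4 is left, so a4 = False.
All clauses satisfied.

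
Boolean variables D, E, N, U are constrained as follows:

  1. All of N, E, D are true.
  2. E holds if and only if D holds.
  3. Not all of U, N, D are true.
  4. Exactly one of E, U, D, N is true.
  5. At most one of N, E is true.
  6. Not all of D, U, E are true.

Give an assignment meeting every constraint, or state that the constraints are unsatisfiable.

UNSATISFIABLE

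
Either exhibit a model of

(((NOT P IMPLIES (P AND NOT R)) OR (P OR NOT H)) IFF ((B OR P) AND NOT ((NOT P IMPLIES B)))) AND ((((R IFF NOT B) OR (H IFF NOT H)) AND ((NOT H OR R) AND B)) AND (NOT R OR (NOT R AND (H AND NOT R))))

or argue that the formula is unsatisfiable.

Case R = True: the conjunct NOT R OR (NOT R AND (H AND NOT R)) becomes NOT True OR (False AND False) = False.
Case R = False: the formula simplifies to (((NOT P IMPLIES P) OR (P OR NOT H)) IFF ((B OR P) AND NOT ((NOT P IMPLIES B)))) AND ((B OR (H IFF NOT H)) AND (NOT H AND B)).
  B = True: simplifies to NOT (((NOT P IMPLIES P) OR (P OR NOT H))) AND NOT H.
    H = True: the conjunct NOT H is False.
    H = False: the conjunct NOT (((NOT P IMPLIES P) OR (P OR NOT H))) becomes NOT (((NOT P IMPLIES P) OR True)) = False.
  B = False: the conjunct B is False.
Both cases fail — unsatisfiable.

UNSATISFIABLE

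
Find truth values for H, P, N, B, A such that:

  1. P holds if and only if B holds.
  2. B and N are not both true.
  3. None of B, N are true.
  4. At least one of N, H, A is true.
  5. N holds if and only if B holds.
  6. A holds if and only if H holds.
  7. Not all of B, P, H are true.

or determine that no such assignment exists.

H=T, P=F, N=F, B=F, A=T

  (1) P=F, B=F — same ✓
  (2) B=F, N=F — not both ✓
  (3) {B, N}: 0 true — none ✓
  (4) {N, H, A}: 2 true — at least one ✓
  (5) N=F, B=F — same ✓
  (6) A=T, H=T — same ✓
  (7) {B, P, H}: 1/3 true — not all ✓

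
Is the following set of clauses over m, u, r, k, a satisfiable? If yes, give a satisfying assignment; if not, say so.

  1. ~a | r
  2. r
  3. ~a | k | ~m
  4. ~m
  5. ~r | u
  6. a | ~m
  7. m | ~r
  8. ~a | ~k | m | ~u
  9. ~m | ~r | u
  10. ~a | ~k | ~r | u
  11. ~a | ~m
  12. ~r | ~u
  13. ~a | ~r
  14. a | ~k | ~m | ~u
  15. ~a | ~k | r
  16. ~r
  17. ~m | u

Unsatisfiable — no assignment works.

Case r = True:
  Clause (~r) is falsified — contradiction.
Case r = False:
  Clause (r) is falsified — contradiction.
Both cases fail, so the formula is unsatisfiable.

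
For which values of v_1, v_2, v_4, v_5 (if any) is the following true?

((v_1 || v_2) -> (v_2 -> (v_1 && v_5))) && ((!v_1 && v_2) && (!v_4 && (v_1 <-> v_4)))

Case v_1 = True: the conjunct !v_1 is False.
Case v_1 = False: the formula simplifies to (v_2 -> !v_2) && (v_2 && (!v_4 && !v_4)).
  v_2 = True: the conjunct v_2 -> !v_2 becomes True -> !True = False.
  v_2 = False: the conjunct v_2 is False.
Both cases fail — unsatisfiable.

UNSATISFIABLE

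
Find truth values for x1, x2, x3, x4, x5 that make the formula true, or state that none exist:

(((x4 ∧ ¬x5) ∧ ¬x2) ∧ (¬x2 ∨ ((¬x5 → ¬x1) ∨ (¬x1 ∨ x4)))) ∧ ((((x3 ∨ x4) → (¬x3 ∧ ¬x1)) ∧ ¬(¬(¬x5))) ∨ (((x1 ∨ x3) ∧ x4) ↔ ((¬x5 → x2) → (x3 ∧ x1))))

x1 = True, x2 = False, x3 = False, x4 = True, x5 = False

  ((x4 ∧ ¬x5) ∧ ¬x2) ∧ (¬x2 ∨ ((¬x5 → ¬x1) ∨ (¬x1 ∨ x4))) = True
    (x4 ∧ ¬x5) ∧ ¬x2 = True
      x4 ∧ ¬x5 = True
        ¬x5 = True
      ¬x2 = True
    ¬x2 ∨ ((¬x5 → ¬x1) ∨ (¬x1 ∨ x4)) = True
      ¬x2 = True
      (¬x5 → ¬x1) ∨ (¬x1 ∨ x4) = True
        ¬x5 → ¬x1 = False
          ¬x5 = True
          ¬x1 = False
        ¬x1 ∨ x4 = True
          ¬x1 = False
  (((x3 ∨ x4) → (¬x3 ∧ ¬x1)) ∧ ¬(¬(¬x5))) ∨ (((x1 ∨ x3) ∧ x4) ↔ ((¬x5 → x2) → (x3 ∧ x1))) = True
    ((x3 ∨ x4) → (¬x3 ∧ ¬x1)) ∧ ¬(¬(¬x5)) = False
      (x3 ∨ x4) → (¬x3 ∧ ¬x1) = False
        x3 ∨ x4 = True
        ¬x3 ∧ ¬x1 = False
          ¬x3 = True
          ¬x1 = False
      ¬(¬(¬x5)) = True
        ¬(¬x5) = False
          ¬x5 = True
    ((x1 ∨ x3) ∧ x4) ↔ ((¬x5 → x2) → (x3 ∧ x1)) = True
      (x1 ∨ x3) ∧ x4 = True
        x1 ∨ x3 = True
      (¬x5 → x2) → (x3 ∧ x1) = True
        ¬x5 → x2 = False
          ¬x5 = True
        x3 ∧ x1 = False
Both conjuncts True, so the formula holds.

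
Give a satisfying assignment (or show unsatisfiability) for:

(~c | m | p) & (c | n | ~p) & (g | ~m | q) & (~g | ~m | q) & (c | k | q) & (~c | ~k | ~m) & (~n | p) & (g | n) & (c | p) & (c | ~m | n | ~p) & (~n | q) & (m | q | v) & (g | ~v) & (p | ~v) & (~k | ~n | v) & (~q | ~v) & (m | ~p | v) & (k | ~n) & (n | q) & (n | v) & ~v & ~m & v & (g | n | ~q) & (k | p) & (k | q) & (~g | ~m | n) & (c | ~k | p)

The formula is unsatisfiable.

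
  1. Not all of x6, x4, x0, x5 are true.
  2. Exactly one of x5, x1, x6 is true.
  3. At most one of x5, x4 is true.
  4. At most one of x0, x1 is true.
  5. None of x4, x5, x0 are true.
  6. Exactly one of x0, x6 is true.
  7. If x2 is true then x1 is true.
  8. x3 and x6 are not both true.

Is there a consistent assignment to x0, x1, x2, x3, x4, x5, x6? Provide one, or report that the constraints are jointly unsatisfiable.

x0: False, x1: False, x2: False, x3: False, x4: False, x5: False, x6: True

  (1) {x6, x4, x0, x5}: 1/4 true — not all ✓
  (2) {x5, x1, x6}: 1 true — exactly one ✓
  (3) {x5, x4}: 0 true — at most one ✓
  (4) {x0, x1}: 0 true — at most one ✓
  (5) {x4, x5, x0}: 0 true — none ✓
  (6) {x0, x6}: 1 true — exactly one ✓
  (7) x2=F ⇒ x1: vacuous ✓
  (8) x3=F, x6=T — not both ✓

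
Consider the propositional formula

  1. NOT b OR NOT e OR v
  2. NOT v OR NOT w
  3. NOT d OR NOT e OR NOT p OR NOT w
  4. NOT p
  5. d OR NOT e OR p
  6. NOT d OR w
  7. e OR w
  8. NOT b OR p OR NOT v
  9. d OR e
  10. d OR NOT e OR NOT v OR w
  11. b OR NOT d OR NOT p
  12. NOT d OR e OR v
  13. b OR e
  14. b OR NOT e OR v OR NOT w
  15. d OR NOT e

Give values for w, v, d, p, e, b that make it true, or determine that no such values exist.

Case d = True:
  (NOT p) forces p = False.
  (NOT d OR w) forces w = True.
  (NOT v OR NOT w) forces v = False.
  (NOT d OR e OR v) forces e = True.
  (NOT b OR NOT e OR v) forces b = False.
  Clause (b OR NOT e OR v OR NOT w) is falsified — contradiction.
Case d = False:
  (NOT p) forces p = False.
  (d OR NOT e OR p) forces e = False.
  Clause (d OR e) is falsified — contradiction.
Both cases fail, so the formula is unsatisfiable.

No satisfying assignment exists.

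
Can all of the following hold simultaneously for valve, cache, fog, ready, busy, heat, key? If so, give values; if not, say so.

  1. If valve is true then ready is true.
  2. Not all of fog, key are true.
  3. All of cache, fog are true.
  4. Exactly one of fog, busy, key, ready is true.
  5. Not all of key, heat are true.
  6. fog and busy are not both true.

valve: False; cache: True; fog: True; ready: False; busy: False; heat: True; key: False

  (1) valve=F ⇒ ready: vacuous ✓
  (2) {fog, key}: 1/2 true — not all ✓
  (3) {cache, fog}: all 2 true ✓
  (4) {fog, busy, key, ready}: 1 true — exactly one ✓
  (5) {key, heat}: 1/2 true — not all ✓
  (6) fog=T, busy=F — not both ✓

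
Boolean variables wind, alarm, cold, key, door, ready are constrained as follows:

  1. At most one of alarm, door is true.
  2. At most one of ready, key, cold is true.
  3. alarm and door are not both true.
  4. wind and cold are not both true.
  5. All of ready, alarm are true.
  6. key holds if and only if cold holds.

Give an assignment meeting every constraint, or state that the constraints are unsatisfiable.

wind = False; alarm = True; cold = False; key = False; door = False; ready = True

  (1) {alarm, door}: 1 true — at most one ✓
  (2) {ready, key, cold}: 1 true — at most one ✓
  (3) alarm=T, door=F — not both ✓
  (4) wind=F, cold=F — not both ✓
  (5) {ready, alarm}: all 2 true ✓
  (6) key=F, cold=F — same ✓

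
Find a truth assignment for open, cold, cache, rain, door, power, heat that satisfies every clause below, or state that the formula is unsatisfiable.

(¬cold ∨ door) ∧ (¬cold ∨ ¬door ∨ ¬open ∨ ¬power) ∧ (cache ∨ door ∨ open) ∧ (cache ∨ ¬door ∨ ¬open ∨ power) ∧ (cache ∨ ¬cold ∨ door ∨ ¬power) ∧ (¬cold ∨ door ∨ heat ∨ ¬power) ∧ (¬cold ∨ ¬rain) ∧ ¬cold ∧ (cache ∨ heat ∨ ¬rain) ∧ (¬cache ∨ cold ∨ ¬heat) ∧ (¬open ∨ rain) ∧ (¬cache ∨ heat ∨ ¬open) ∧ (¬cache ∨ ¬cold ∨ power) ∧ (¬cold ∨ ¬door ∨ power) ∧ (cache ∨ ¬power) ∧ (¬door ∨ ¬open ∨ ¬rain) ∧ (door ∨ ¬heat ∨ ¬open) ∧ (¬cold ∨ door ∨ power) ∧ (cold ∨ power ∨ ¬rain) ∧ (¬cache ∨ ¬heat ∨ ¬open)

Unit clause (¬cold) forces cold = False.
Try open = True:
  (¬open ∨ rain) forces rain = True.
  (¬door ∨ ¬open ∨ ¬rain) forces door = False.
  (door ∨ ¬heat ∨ ¬open) forces heat = False.
  (cache ∨ heat ∨ ¬rain) forces cache = True.
  clause (¬cache ∨ heat ∨ ¬open) is falsified — backtrack.
So open = False.
Set cache = False.
  then (cache ∨ door ∨ open) forces door = True.
  then (cache ∨ ¬power) forces power = False.
  then (cold ∨ power ∨ ¬rain) forces rain = False.
Set heat = True.
All clauses satisfied.

open=F, cold=F, cache=F, rain=F, door=T, power=F, heat=T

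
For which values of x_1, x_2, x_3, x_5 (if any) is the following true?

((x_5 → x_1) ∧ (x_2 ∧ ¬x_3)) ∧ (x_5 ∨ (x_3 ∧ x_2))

x_1 = True; x_2 = True; x_3 = False; x_5 = True

  (x_5 → x_1) ∧ (x_2 ∧ ¬x_3) = True
    x_5 → x_1 = True
    x_2 ∧ ¬x_3 = True
      ¬x_3 = True
  x_5 ∨ (x_3 ∧ x_2) = True
    x_3 ∧ x_2 = False
Both conjuncts True, so the formula holds.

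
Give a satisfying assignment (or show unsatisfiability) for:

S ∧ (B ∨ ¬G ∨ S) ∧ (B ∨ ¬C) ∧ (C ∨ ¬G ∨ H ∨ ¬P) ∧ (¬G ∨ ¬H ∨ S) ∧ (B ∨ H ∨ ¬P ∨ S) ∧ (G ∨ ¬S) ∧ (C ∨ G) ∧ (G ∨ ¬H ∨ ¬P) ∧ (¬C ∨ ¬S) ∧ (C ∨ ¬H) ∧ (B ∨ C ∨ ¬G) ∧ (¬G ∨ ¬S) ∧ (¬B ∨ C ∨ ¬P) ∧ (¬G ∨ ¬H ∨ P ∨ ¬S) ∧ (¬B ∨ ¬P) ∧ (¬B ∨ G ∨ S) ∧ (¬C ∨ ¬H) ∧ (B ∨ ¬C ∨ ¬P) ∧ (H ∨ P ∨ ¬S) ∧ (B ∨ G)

Case S = True:
  (G ∨ ¬S) forces G = True.
  Clause (¬G ∨ ¬S) is falsified — contradiction.
Case S = False:
  Clause (S) is falsified — contradiction.
Both cases fail, so the formula is unsatisfiable.

The formula is unsatisfiable.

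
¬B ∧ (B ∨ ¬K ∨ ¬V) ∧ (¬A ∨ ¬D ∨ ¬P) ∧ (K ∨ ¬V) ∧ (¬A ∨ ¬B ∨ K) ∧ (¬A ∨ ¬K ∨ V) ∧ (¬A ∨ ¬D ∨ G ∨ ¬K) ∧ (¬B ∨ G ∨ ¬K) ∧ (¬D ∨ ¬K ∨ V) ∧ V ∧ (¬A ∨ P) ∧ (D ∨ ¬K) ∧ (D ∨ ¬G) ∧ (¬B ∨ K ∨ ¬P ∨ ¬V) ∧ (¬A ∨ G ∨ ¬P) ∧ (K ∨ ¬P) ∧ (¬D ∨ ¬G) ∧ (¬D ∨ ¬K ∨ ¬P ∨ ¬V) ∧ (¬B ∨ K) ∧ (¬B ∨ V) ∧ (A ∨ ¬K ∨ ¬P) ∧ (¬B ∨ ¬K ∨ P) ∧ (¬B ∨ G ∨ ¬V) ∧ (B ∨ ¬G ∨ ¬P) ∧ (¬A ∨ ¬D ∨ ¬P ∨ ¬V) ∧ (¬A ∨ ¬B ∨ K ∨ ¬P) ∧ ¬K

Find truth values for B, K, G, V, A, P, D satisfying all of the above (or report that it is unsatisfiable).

The formula is unsatisfiable.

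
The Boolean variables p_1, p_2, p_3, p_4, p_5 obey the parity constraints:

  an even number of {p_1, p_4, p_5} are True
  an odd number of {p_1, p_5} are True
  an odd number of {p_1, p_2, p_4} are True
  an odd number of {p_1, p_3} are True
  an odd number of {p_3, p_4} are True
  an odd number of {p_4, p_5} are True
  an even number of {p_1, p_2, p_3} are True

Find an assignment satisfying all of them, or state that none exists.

p_1 = True; p_2 = True; p_3 = False; p_4 = True; p_5 = False

{p_1, p_4, p_5}: 2 true → even ✓
{p_1, p_5}: 1 true → odd ✓
{p_1, p_2, p_4}: 3 true → odd ✓
{p_1, p_3}: 1 true → odd ✓
{p_3, p_4}: 1 true → odd ✓
{p_4, p_5}: 1 true → odd ✓
{p_1, p_2, p_3}: 2 true → even ✓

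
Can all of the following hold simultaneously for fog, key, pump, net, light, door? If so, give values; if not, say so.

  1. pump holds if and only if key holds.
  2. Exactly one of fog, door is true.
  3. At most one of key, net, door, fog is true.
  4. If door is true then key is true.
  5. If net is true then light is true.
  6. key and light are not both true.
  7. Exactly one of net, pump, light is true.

fog=T, key=F, pump=F, net=F, light=T, door=F

  (1) pump=F, key=F — same ✓
  (2) {fog, door}: 1 true — exactly one ✓
  (3) {key, net, door, fog}: 1 true — at most one ✓
  (4) door=F ⇒ key: vacuous ✓
  (5) net=F ⇒ light: vacuous ✓
  (6) key=F, light=T — not both ✓
  (7) {net, pump, light}: 1 true — exactly one ✓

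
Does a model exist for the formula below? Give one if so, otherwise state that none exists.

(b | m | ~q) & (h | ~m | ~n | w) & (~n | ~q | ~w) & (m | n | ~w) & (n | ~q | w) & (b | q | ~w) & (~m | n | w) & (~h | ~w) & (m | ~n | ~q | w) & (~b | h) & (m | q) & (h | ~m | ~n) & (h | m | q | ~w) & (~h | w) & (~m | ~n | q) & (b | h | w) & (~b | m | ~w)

m = True, h = False, n = False, q = True, b = False, w = True

Try m = False:
  (m | q) forces q = True.
  (b | m | ~q) forces b = True.
  (~b | h) forces h = True.
  (~h | ~w) forces w = False.
  clause (~h | w) is falsified — backtrack.
So m = True.
Set h = False.
  then (~b | h) forces b = False.
  then (h | ~m | ~n) forces n = False.
  then (b | h | w) forces w = True.
  then (b | q | ~w) forces q = True.
All clauses satisfied.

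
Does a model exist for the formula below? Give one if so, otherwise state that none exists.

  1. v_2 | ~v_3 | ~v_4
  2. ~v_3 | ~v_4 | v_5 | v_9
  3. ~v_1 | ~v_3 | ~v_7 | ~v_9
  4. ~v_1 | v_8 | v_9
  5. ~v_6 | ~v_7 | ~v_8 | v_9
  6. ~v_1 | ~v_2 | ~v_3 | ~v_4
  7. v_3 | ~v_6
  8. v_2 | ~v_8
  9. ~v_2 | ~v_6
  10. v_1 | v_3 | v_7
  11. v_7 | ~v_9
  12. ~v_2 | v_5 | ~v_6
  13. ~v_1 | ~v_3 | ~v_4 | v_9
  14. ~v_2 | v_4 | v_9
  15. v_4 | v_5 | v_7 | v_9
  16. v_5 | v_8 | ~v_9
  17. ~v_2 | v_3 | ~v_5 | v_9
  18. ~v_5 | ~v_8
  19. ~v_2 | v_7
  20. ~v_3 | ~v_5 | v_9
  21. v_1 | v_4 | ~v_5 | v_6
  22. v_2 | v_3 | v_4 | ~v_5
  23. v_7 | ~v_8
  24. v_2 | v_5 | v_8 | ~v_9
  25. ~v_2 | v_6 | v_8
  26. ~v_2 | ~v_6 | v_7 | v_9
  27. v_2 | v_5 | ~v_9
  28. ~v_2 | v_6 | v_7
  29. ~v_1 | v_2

Set v_1 = True.
  then (~v_1 | v_2) forces v_2 = True.
  then (~v_2 | ~v_6) forces v_6 = False.
  then (~v_2 | v_7) forces v_7 = True.
  then (~v_2 | v_6 | v_8) forces v_8 = True.
  then (~v_5 | ~v_8) forces v_5 = False.
Set v_3 = False.
Set v_4 = True.
Set v_9 = False.
All clauses satisfied.

v_1=T, v_2=T, v_3=F, v_4=T, v_5=F, v_6=F, v_7=T, v_8=T, v_9=F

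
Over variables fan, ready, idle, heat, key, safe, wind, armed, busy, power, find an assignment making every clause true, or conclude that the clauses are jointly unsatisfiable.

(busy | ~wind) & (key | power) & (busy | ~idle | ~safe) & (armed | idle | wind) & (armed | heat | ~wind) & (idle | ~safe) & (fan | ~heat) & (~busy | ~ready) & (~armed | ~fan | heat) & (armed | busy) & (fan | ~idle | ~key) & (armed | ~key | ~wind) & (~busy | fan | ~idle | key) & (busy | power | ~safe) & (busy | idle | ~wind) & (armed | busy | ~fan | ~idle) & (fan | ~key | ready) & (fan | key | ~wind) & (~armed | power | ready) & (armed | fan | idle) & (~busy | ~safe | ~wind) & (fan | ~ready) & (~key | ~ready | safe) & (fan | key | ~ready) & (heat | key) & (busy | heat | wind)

Try fan = False:
  (fan | ~heat) forces heat = False.
  (fan | ~ready) forces ready = False.
  (fan | ~key | ready) forces key = False.
  clause (heat | key) is falsified — backtrack.
So fan = True.
Set ready = False.
Set idle = True.
Set heat = False.
  then (~armed | ~fan | heat) forces armed = False.
  then (armed | busy) forces busy = True.
  then (heat | key) forces key = True.
  then (armed | heat | ~wind) forces wind = False.
Set safe = False.
Set power = True.
All clauses satisfied.

fan = True; ready = False; idle = True; heat = False; key = True; safe = False; wind = False; armed = False; busy = True; power = True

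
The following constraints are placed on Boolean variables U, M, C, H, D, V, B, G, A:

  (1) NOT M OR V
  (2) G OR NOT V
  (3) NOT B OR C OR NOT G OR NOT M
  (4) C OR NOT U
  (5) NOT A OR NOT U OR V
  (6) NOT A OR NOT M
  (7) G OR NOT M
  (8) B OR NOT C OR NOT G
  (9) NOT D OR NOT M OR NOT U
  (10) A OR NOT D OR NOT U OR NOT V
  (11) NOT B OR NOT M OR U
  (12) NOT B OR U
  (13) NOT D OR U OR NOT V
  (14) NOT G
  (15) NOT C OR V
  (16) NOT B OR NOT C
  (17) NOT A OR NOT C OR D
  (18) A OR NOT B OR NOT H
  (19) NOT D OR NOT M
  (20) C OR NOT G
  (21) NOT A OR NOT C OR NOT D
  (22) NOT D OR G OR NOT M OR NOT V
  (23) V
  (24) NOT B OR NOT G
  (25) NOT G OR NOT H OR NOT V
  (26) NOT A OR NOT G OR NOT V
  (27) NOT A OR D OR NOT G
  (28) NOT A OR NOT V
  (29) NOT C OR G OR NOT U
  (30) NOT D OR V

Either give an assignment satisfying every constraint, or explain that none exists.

Case V = True:
  (G OR NOT V) forces G = True.
  Clause (NOT G) is falsified — contradiction.
Case V = False:
  Clause (V) is falsified — contradiction.
Both cases fail, so the formula is unsatisfiable.

UNSATISFIABLE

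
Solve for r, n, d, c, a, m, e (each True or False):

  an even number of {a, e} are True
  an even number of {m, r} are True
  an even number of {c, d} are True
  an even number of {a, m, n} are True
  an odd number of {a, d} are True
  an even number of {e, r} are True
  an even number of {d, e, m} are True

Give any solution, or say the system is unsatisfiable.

r = True; n = False; d = False; c = False; a = True; m = True; e = True

{a, e}: 2 true → even ✓
{m, r}: 2 true → even ✓
{c, d}: 0 true → even ✓
{a, m, n}: 2 true → even ✓
{a, d}: 1 true → odd ✓
{e, r}: 2 true → even ✓
{d, e, m}: 2 true → even ✓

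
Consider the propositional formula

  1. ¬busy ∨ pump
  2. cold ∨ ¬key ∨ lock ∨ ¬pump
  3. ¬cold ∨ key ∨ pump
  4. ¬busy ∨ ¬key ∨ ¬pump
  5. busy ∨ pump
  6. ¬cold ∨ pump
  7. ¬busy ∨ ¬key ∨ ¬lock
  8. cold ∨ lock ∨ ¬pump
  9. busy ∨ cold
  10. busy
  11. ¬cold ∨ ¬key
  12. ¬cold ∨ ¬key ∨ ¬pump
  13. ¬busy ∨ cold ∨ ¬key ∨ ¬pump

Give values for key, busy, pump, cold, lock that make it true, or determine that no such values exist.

key = False, busy = True, pump = True, cold = True, lock = False

Unit clause (busy) forces busy = True.
In (¬busy ∨ pump) only pump is left, so pump = True.
In (¬busy ∨ ¬key ∨ ¬pump) only ¬key is left, so key = False.
Set cold = True.
Set lock = False.
All clauses satisfied.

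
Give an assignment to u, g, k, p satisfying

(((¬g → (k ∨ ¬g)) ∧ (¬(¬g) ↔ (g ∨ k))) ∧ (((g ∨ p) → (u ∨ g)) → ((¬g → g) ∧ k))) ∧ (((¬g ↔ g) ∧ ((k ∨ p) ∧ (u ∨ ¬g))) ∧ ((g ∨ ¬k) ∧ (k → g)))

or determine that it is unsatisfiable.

The conjunct ¬g ↔ g is unsatisfiable on its own:
  g=F: evaluates to False.
  g=T: evaluates to False.
So the whole conjunction is unsatisfiable.

The formula is unsatisfiable.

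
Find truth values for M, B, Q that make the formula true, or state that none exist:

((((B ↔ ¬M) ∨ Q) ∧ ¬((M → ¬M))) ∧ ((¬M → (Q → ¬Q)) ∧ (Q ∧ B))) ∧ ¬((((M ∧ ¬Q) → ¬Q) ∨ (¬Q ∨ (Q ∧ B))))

Unsatisfiable

The conjunct ¬((((M ∧ ¬Q) → ¬Q) ∨ (¬Q ∨ (Q ∧ B)))) is unsatisfiable on its own:
  M=F, B=F, Q=F: evaluates to False.
  M=F, B=F, Q=T: evaluates to False.
  M=F, B=T, Q=F: evaluates to False.
  M=F, B=T, Q=T: evaluates to False.
  M=T, B=F, Q=F: evaluates to False.
  M=T, B=F, Q=T: evaluates to False.
  M=T, B=T, Q=F: evaluates to False.
  M=T, B=T, Q=T: evaluates to False.
So the whole conjunction is unsatisfiable.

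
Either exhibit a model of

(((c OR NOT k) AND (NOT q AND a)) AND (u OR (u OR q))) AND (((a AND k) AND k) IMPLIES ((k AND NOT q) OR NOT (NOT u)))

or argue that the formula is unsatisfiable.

u=T; c=T; a=T; q=F; k=F

  ((c OR NOT k) AND (NOT q AND a)) AND (u OR (u OR q)) = True
    (c OR NOT k) AND (NOT q AND a) = True
      c OR NOT k = True
        NOT k = True
      NOT q AND a = True
        NOT q = True
    u OR (u OR q) = True
      u OR q = True
  ((a AND k) AND k) IMPLIES ((k AND NOT q) OR NOT (NOT u)) = True
    (a AND k) AND k = False
      a AND k = False
    (k AND NOT q) OR NOT (NOT u) = True
      k AND NOT q = False
        NOT q = True
      NOT (NOT u) = True
        NOT u = False
Both conjuncts True, so the formula holds.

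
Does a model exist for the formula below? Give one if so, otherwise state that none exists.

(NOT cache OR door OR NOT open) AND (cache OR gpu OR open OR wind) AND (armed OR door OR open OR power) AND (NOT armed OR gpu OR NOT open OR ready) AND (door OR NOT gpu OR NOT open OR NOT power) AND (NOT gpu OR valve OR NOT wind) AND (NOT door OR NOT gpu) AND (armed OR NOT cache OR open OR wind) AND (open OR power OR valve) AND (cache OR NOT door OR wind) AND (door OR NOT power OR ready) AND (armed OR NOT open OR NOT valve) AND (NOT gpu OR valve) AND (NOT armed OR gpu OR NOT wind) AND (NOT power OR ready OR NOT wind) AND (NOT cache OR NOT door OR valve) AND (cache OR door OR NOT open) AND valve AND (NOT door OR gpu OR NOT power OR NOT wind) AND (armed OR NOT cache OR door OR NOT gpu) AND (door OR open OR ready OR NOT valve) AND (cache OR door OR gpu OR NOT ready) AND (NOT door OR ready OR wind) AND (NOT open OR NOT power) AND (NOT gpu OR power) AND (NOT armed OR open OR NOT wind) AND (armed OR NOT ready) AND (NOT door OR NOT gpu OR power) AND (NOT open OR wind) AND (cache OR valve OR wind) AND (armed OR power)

valve=T, wind=F, door=F, armed=T, gpu=T, power=T, cache=T, open=F, ready=T

Unit clause (valve) forces valve = True.
Set wind = False.
  then (NOT open OR wind) forces open = False.
Set door = False.
  then (door OR open OR ready OR NOT valve) forces ready = True.
  then (armed OR NOT ready) forces armed = True.
Set gpu = True.
  then (NOT gpu OR power) forces power = True.
Set cache = True.
All clauses satisfied.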